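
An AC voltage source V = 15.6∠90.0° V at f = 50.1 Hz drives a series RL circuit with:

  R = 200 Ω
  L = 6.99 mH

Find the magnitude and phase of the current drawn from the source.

Step 1 — Angular frequency: ω = 2π·f = 2π·50.1 = 314.8 rad/s.
Step 2 — Component impedances:
  R: Z = R = 200 Ω
  L: Z = jωL = j·314.8·0.00699 = 0 + j2.2 Ω
Step 3 — Series combination: Z_total = R + L = 200 + j2.2 Ω = 200∠0.6° Ω.
Step 4 — Source phasor: V = 15.6∠90.0° V = 0 + j15.6 V.
Step 5 — Ohm's law: I = V / Z_total = (0 + j15.6) / (200 + j2.2) = 0.000858 + j0.07799 A.
Step 6 — Convert to polar: |I| = 0.078 A, ∠I = 89.4°.

I = 0.078∠89.4° A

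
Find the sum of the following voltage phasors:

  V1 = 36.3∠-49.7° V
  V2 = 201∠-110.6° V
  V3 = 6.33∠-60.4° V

Step 1 — Convert each phasor to rectangular form:
  V1 = 36.3·(cos(-49.7°) + j·sin(-49.7°)) = 23.48 - j27.68 V
  V2 = 201·(cos(-110.6°) + j·sin(-110.6°)) = -70.72 - j188.1 V
  V3 = 6.33·(cos(-60.4°) + j·sin(-60.4°)) = 3.127 - j5.504 V
Step 2 — Sum components: V_total = -44.12 - j221.3 V.
Step 3 — Convert to polar: |V_total| = 225.7 V, ∠V_total = -101.3°.

V_total = 225.7∠-101.3° V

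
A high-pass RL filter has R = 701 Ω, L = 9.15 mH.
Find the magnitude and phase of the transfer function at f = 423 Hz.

Step 1 — Angular frequency: ω = 2π·423 = 2658 rad/s.
Step 2 — Transfer function: H(jω) = jωL/(R + jωL).
Step 3 — Numerator jωL = j·24.32; denominator R + jωL = 701 + j24.32.
Step 4 — H = 0.001202 + j0.03465.
Step 5 — Magnitude: |H| = 0.03467 (-29.2 dB); phase: φ = 88.0°.

|H| = 0.03467 (-29.2 dB), φ = 88.0°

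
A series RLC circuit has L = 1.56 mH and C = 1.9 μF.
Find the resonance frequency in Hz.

Step 1 — Resonance condition Im(Z)=0 gives ω₀ = 1/√(LC).
Step 2 — ω₀ = 1/√(0.00156·1.9e-06) = 1.837e+04 rad/s.
Step 3 — f₀ = ω₀/(2π) = 2923 Hz.

f₀ = 2923 Hz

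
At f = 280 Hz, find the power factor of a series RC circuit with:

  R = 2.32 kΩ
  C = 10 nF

Step 1 — Angular frequency: ω = 2π·f = 2π·280 = 1759 rad/s.
Step 2 — Component impedances:
  R: Z = R = 2320 Ω
  C: Z = 1/(jωC) = -j/(ω·C) = 0 - j5.684e+04 Ω
Step 3 — Series combination: Z_total = R + C = 2320 - j5.684e+04 Ω = 5.689e+04∠-87.7° Ω.
Step 4 — Power factor: PF = cos(φ) = Re(Z)/|Z| = 2320/5.689e+04 = 0.04078.
Step 5 — Type: Im(Z) = -5.684e+04 ⇒ leading (phase φ = -87.7°).

PF = 0.04078 (leading, φ = -87.7°)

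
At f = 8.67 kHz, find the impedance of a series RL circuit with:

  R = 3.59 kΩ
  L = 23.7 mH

Step 1 — Angular frequency: ω = 2π·f = 2π·8670 = 5.448e+04 rad/s.
Step 2 — Component impedances:
  R: Z = R = 3590 Ω
  L: Z = jωL = j·5.448e+04·0.0237 = 0 + j1291 Ω
Step 3 — Series combination: Z_total = R + L = 3590 + j1291 Ω = 3815∠19.8° Ω.

Z = 3590 + j1291 Ω = 3815∠19.8° Ω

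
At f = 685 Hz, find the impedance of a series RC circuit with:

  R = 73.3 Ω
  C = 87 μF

Step 1 — Angular frequency: ω = 2π·f = 2π·685 = 4304 rad/s.
Step 2 — Component impedances:
  R: Z = R = 73.3 Ω
  C: Z = 1/(jωC) = -j/(ω·C) = 0 - j2.671 Ω
Step 3 — Series combination: Z_total = R + C = 73.3 - j2.671 Ω = 73.35∠-2.1° Ω.

Z = 73.3 - j2.671 Ω = 73.35∠-2.1° Ω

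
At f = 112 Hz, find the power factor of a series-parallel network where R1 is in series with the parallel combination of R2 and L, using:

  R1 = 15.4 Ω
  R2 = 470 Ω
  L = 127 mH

Step 1 — Angular frequency: ω = 2π·f = 2π·112 = 703.7 rad/s.
Step 2 — Component impedances:
  R1: Z = R = 15.4 Ω
  R2: Z = R = 470 Ω
  L: Z = jωL = j·703.7·0.127 = 0 + j89.37 Ω
Step 3 — Parallel branch: R2 || L = 1/(1/R2 + 1/L) = 16.4 + j86.25 Ω.
Step 4 — Series with R1: Z_total = R1 + (R2 || L) = 31.8 + j86.25 Ω = 91.93∠69.8° Ω.
Step 5 — Power factor: PF = cos(φ) = Re(Z)/|Z| = 31.8/91.93 = 0.3459.
Step 6 — Type: Im(Z) = 86.25 ⇒ lagging (phase φ = 69.8°).

PF = 0.3459 (lagging, φ = 69.8°)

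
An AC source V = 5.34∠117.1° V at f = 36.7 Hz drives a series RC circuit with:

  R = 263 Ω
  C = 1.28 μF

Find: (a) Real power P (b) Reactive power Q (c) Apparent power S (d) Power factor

Step 1 — Angular frequency: ω = 2π·f = 2π·36.7 = 230.6 rad/s.
Step 2 — Component impedances:
  R: Z = R = 263 Ω
  C: Z = 1/(jωC) = -j/(ω·C) = 0 - j3388 Ω
Step 3 — Series combination: Z_total = R + C = 263 - j3388 Ω = 3398∠-85.6° Ω.
Step 4 — Source phasor: V = 5.34∠117.1° V = -2.433 + j4.754 V.
Step 5 — Current: I = V / Z = -0.00145 - j0.0006054 A = 0.001571∠-157.3° A.
Step 6 — Complex power: S = V·I* = 0.0006494 - j0.008366 VA.
Step 7 — Real power: P = Re(S) = 0.0006494 W.
Step 8 — Reactive power: Q = Im(S) = -0.008366 VAR.
Step 9 — Apparent power: |S| = 0.008391 VA.
Step 10 — Power factor: PF = P/|S| = 0.07739 (leading).

(a) P = 0.0006494 W  (b) Q = -0.008366 VAR  (c) S = 0.008391 VA  (d) PF = 0.07739 (leading)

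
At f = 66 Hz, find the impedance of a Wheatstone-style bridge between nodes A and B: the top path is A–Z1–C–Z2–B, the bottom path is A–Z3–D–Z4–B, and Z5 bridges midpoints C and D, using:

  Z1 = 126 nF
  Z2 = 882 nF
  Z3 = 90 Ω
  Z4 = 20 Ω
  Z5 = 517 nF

Step 1 — Angular frequency: ω = 2π·f = 2π·66 = 414.7 rad/s.
Step 2 — Component impedances:
  Z1: Z = 1/(jωC) = -j/(ω·C) = 0 - j1.914e+04 Ω
  Z2: Z = 1/(jωC) = -j/(ω·C) = 0 - j2734 Ω
  Z3: Z = R = 90 Ω
  Z4: Z = R = 20 Ω
  Z5: Z = 1/(jωC) = -j/(ω·C) = 0 - j4664 Ω
Step 3 — Bridge requires nodal analysis (the Z5 bridge couples midpoints C and D, so the two paths cannot be reduced to a simple series/parallel combination). Setting node B to ground and injecting 1 A at node A, the 3-node admittance system at A, C, D solves to V_A = Z_AB = 110 - j0.5587 Ω = 110∠-0.3° Ω.

Z = 110 - j0.5587 Ω = 110∠-0.3° Ω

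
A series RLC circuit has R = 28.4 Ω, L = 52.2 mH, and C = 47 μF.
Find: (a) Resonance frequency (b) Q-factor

Step 1 — Resonance condition Im(Z)=0 gives ω₀ = 1/√(LC).
Step 2 — ω₀ = 1/√(0.0522·4.7e-05) = 638.4 rad/s.
Step 3 — f₀ = ω₀/(2π) = 101.6 Hz.
Step 4 — Series Q: Q = ω₀L/R = 638.4·0.0522/28.4 = 1.173.

(a) f₀ = 101.6 Hz  (b) Q = 1.173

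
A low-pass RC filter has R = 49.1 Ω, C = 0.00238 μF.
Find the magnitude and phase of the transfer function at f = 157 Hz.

Step 1 — Angular frequency: ω = 2π·157 = 986.5 rad/s.
Step 2 — Transfer function: H(jω) = 1/(1 + jωRC).
Step 3 — Denominator: 1 + jωRC = 1 + j·986.5·49.1·2.38e-09 = 1 + j0.0001153.
Step 4 — H = 1 - j0.0001153.
Step 5 — Magnitude: |H| = 1 (-0.0 dB); phase: φ = -0.0°.

|H| = 1 (-0.0 dB), φ = -0.0°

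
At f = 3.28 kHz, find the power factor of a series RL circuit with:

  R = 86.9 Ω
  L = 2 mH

Step 1 — Angular frequency: ω = 2π·f = 2π·3280 = 2.061e+04 rad/s.
Step 2 — Component impedances:
  R: Z = R = 86.9 Ω
  L: Z = jωL = j·2.061e+04·0.002 = 0 + j41.22 Ω
Step 3 — Series combination: Z_total = R + L = 86.9 + j41.22 Ω = 96.18∠25.4° Ω.
Step 4 — Power factor: PF = cos(φ) = Re(Z)/|Z| = 86.9/96.18 = 0.9035.
Step 5 — Type: Im(Z) = 41.22 ⇒ lagging (phase φ = 25.4°).

PF = 0.9035 (lagging, φ = 25.4°)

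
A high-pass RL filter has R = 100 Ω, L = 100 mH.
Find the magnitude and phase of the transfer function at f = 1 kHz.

Step 1 — Angular frequency: ω = 2π·1000 = 6283 rad/s.
Step 2 — Transfer function: H(jω) = jωL/(R + jωL).
Step 3 — Numerator jωL = j·628.3; denominator R + jωL = 100 + j628.3.
Step 4 — H = 0.9753 + j0.1552.
Step 5 — Magnitude: |H| = 0.9876 (-0.1 dB); phase: φ = 9.0°.

|H| = 0.9876 (-0.1 dB), φ = 9.0°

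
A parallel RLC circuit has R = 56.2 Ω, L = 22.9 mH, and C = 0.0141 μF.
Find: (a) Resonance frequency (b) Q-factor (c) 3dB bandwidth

Step 1 — Resonance: ω₀ = 1/√(LC) = 1/√(0.0229·1.41e-08) = 5.565e+04 rad/s.
Step 2 — f₀ = ω₀/(2π) = 8857 Hz.
Step 3 — Parallel Q: Q = R/(ω₀L) = 56.2/(5.565e+04·0.0229) = 0.0441.
Step 4 — Bandwidth: Δω = ω₀/Q = 1.262e+06 rad/s; BW = Δω/(2π) = 2.008e+05 Hz.

(a) f₀ = 8857 Hz  (b) Q = 0.0441  (c) BW = 2.008e+05 Hz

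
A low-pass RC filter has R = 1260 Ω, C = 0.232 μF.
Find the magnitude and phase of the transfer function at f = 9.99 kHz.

Step 1 — Angular frequency: ω = 2π·9990 = 6.277e+04 rad/s.
Step 2 — Transfer function: H(jω) = 1/(1 + jωRC).
Step 3 — Denominator: 1 + jωRC = 1 + j·6.277e+04·1260·2.32e-07 = 1 + j18.35.
Step 4 — H = 0.002961 - j0.05434.
Step 5 — Magnitude: |H| = 0.05442 (-25.3 dB); phase: φ = -86.9°.

|H| = 0.05442 (-25.3 dB), φ = -86.9°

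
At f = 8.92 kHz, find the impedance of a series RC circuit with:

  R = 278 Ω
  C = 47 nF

Step 1 — Angular frequency: ω = 2π·f = 2π·8920 = 5.605e+04 rad/s.
Step 2 — Component impedances:
  R: Z = R = 278 Ω
  C: Z = 1/(jωC) = -j/(ω·C) = 0 - j379.6 Ω
Step 3 — Series combination: Z_total = R + C = 278 - j379.6 Ω = 470.5∠-53.8° Ω.

Z = 278 - j379.6 Ω = 470.5∠-53.8° Ω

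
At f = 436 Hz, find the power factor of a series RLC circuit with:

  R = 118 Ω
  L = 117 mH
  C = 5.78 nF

Step 1 — Angular frequency: ω = 2π·f = 2π·436 = 2739 rad/s.
Step 2 — Component impedances:
  R: Z = R = 118 Ω
  L: Z = jωL = j·2739·0.117 = 0 + j320.5 Ω
  C: Z = 1/(jωC) = -j/(ω·C) = 0 - j6.315e+04 Ω
Step 3 — Series combination: Z_total = R + L + C = 118 - j6.283e+04 Ω = 6.283e+04∠-89.9° Ω.
Step 4 — Power factor: PF = cos(φ) = Re(Z)/|Z| = 118/6.283e+04 = 0.001878.
Step 5 — Type: Im(Z) = -6.283e+04 ⇒ leading (phase φ = -89.9°).

PF = 0.001878 (leading, φ = -89.9°)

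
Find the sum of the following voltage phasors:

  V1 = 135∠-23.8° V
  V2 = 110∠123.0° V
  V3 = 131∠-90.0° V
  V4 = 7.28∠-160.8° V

Step 1 — Convert each phasor to rectangular form:
  V1 = 135·(cos(-23.8°) + j·sin(-23.8°)) = 123.5 - j54.48 V
  V2 = 110·(cos(123.0°) + j·sin(123.0°)) = -59.91 + j92.25 V
  V3 = 131·(cos(-90.0°) + j·sin(-90.0°)) = 0 - j131 V
  V4 = 7.28·(cos(-160.8°) + j·sin(-160.8°)) = -6.875 - j2.394 V
Step 2 — Sum components: V_total = 56.73 - j95.62 V.
Step 3 — Convert to polar: |V_total| = 111.2 V, ∠V_total = -59.3°.

V_total = 111.2∠-59.3° V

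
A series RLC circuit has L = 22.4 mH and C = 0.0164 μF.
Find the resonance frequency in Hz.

Step 1 — Resonance condition Im(Z)=0 gives ω₀ = 1/√(LC).
Step 2 — ω₀ = 1/√(0.0224·1.64e-08) = 5.217e+04 rad/s.
Step 3 — f₀ = ω₀/(2π) = 8304 Hz.

f₀ = 8304 Hz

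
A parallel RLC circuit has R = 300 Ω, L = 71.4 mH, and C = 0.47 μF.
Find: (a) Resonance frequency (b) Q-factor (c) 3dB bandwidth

Step 1 — Resonance: ω₀ = 1/√(LC) = 1/√(0.0714·4.7e-07) = 5459 rad/s.
Step 2 — f₀ = ω₀/(2π) = 868.8 Hz.
Step 3 — Parallel Q: Q = R/(ω₀L) = 300/(5459·0.0714) = 0.7697.
Step 4 — Bandwidth: Δω = ω₀/Q = 7092 rad/s; BW = Δω/(2π) = 1129 Hz.

(a) f₀ = 868.8 Hz  (b) Q = 0.7697  (c) BW = 1129 Hz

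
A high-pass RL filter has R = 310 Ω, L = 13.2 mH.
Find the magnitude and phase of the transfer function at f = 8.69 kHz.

Step 1 — Angular frequency: ω = 2π·8690 = 5.46e+04 rad/s.
Step 2 — Transfer function: H(jω) = jωL/(R + jωL).
Step 3 — Numerator jωL = j·720.7; denominator R + jωL = 310 + j720.7.
Step 4 — H = 0.8439 + j0.363.
Step 5 — Magnitude: |H| = 0.9186 (-0.7 dB); phase: φ = 23.3°.

|H| = 0.9186 (-0.7 dB), φ = 23.3°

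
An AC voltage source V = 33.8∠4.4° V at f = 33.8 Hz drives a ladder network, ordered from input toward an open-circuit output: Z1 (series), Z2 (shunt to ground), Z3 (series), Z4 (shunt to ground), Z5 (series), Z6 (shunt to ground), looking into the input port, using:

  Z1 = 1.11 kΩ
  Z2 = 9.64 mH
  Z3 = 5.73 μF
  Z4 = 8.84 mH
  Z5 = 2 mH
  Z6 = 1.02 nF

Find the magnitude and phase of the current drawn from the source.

Step 1 — Angular frequency: ω = 2π·f = 2π·33.8 = 212.4 rad/s.
Step 2 — Component impedances:
  Z1: Z = R = 1110 Ω
  Z2: Z = jωL = j·212.4·0.00964 = 0 + j2.047 Ω
  Z3: Z = 1/(jωC) = -j/(ω·C) = 0 - j821.8 Ω
  Z4: Z = jωL = j·212.4·0.00884 = 0 + j1.877 Ω
  Z5: Z = jωL = j·212.4·0.002 = 0 + j0.4247 Ω
  Z6: Z = 1/(jωC) = -j/(ω·C) = 0 - j4.616e+06 Ω
Step 3 — Ladder network (open output): work backward from the far end, alternating series and parallel combinations. Z_in = 1110 + j2.052 Ω = 1110∠0.1° Ω.
Step 4 — Source phasor: V = 33.8∠4.4° V = 33.7 + j2.593 V.
Step 5 — Ohm's law: I = V / Z_total = (33.7 + j2.593) / (1110 + j2.052) = 0.03036 + j0.00228 A.
Step 6 — Convert to polar: |I| = 0.03045 A, ∠I = 4.3°.

I = 0.03045∠4.3° A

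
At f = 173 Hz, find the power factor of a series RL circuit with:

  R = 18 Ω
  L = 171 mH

Step 1 — Angular frequency: ω = 2π·f = 2π·173 = 1087 rad/s.
Step 2 — Component impedances:
  R: Z = R = 18 Ω
  L: Z = jωL = j·1087·0.171 = 0 + j185.9 Ω
Step 3 — Series combination: Z_total = R + L = 18 + j185.9 Ω = 186.7∠84.5° Ω.
Step 4 — Power factor: PF = cos(φ) = Re(Z)/|Z| = 18/186.74 = 0.09639.
Step 5 — Type: Im(Z) = 185.9 ⇒ lagging (phase φ = 84.5°).

PF = 0.09639 (lagging, φ = 84.5°)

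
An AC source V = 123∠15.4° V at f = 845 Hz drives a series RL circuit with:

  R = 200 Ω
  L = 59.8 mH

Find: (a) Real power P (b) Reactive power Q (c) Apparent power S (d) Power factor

Step 1 — Angular frequency: ω = 2π·f = 2π·845 = 5309 rad/s.
Step 2 — Component impedances:
  R: Z = R = 200 Ω
  L: Z = jωL = j·5309·0.0598 = 0 + j317.5 Ω
Step 3 — Series combination: Z_total = R + L = 200 + j317.5 Ω = 375.2∠57.8° Ω.
Step 4 — Source phasor: V = 123∠15.4° V = 118.6 + j32.66 V.
Step 5 — Current: I = V / Z = 0.2421 - j0.221 A = 0.3278∠-42.4° A.
Step 6 — Complex power: S = V·I* = 21.49 + j34.11 VA.
Step 7 — Real power: P = Re(S) = 21.49 W.
Step 8 — Reactive power: Q = Im(S) = 34.11 VAR.
Step 9 — Apparent power: |S| = 40.32 VA.
Step 10 — Power factor: PF = P/|S| = 0.533 (lagging).

(a) P = 21.49 W  (b) Q = 34.11 VAR  (c) S = 40.32 VA  (d) PF = 0.533 (lagging)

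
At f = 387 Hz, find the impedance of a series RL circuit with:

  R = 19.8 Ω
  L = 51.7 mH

Step 1 — Angular frequency: ω = 2π·f = 2π·387 = 2432 rad/s.
Step 2 — Component impedances:
  R: Z = R = 19.8 Ω
  L: Z = jωL = j·2432·0.0517 = 0 + j125.7 Ω
Step 3 — Series combination: Z_total = R + L = 19.8 + j125.7 Ω = 127.3∠81.0° Ω.

Z = 19.8 + j125.7 Ω = 127.3∠81.0° Ω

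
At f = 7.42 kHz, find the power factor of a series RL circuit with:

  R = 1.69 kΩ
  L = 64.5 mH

Step 1 — Angular frequency: ω = 2π·f = 2π·7420 = 4.662e+04 rad/s.
Step 2 — Component impedances:
  R: Z = R = 1690 Ω
  L: Z = jωL = j·4.662e+04·0.0645 = 0 + j3007 Ω
Step 3 — Series combination: Z_total = R + L = 1690 + j3007 Ω = 3449∠60.7° Ω.
Step 4 — Power factor: PF = cos(φ) = Re(Z)/|Z| = 1690/3449.4 = 0.4899.
Step 5 — Type: Im(Z) = 3007 ⇒ lagging (phase φ = 60.7°).

PF = 0.4899 (lagging, φ = 60.7°)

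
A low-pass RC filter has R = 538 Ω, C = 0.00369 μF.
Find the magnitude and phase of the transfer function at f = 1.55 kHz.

Step 1 — Angular frequency: ω = 2π·1550 = 9739 rad/s.
Step 2 — Transfer function: H(jω) = 1/(1 + jωRC).
Step 3 — Denominator: 1 + jωRC = 1 + j·9739·538·3.69e-09 = 1 + j0.01933.
Step 4 — H = 0.9996 - j0.01933.
Step 5 — Magnitude: |H| = 0.9998 (-0.0 dB); phase: φ = -1.1°.

|H| = 0.9998 (-0.0 dB), φ = -1.1°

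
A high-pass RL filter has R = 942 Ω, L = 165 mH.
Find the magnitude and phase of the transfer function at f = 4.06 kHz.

Step 1 — Angular frequency: ω = 2π·4060 = 2.551e+04 rad/s.
Step 2 — Transfer function: H(jω) = jωL/(R + jωL).
Step 3 — Numerator jωL = j·4209; denominator R + jωL = 942 + j4209.
Step 4 — H = 0.9523 + j0.2131.
Step 5 — Magnitude: |H| = 0.9759 (-0.2 dB); phase: φ = 12.6°.

|H| = 0.9759 (-0.2 dB), φ = 12.6°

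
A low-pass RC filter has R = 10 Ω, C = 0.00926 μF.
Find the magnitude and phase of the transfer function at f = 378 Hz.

Step 1 — Angular frequency: ω = 2π·378 = 2375 rad/s.
Step 2 — Transfer function: H(jω) = 1/(1 + jωRC).
Step 3 — Denominator: 1 + jωRC = 1 + j·2375·10·9.26e-09 = 1 + j0.0002199.
Step 4 — H = 1 - j0.0002199.
Step 5 — Magnitude: |H| = 1 (-0.0 dB); phase: φ = -0.0°.

|H| = 1 (-0.0 dB), φ = -0.0°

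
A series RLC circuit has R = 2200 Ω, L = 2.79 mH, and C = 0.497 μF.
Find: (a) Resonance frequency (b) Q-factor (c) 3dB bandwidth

Step 1 — Resonance: ω₀ = 1/√(LC) = 1/√(0.00279·4.97e-07) = 2.685e+04 rad/s.
Step 2 — f₀ = ω₀/(2π) = 4274 Hz.
Step 3 — Series Q: Q = ω₀L/R = 2.685e+04·0.00279/2200 = 0.03406.
Step 4 — Bandwidth: Δω = ω₀/Q = 7.885e+05 rad/s; BW = Δω/(2π) = 1.255e+05 Hz.

(a) f₀ = 4274 Hz  (b) Q = 0.03406  (c) BW = 1.255e+05 Hz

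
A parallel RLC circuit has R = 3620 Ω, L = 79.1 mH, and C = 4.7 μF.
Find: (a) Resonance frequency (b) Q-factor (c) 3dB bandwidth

Step 1 — Resonance: ω₀ = 1/√(LC) = 1/√(0.0791·4.7e-06) = 1640 rad/s.
Step 2 — f₀ = ω₀/(2π) = 261 Hz.
Step 3 — Parallel Q: Q = R/(ω₀L) = 3620/(1640·0.0791) = 27.9.
Step 4 — Bandwidth: Δω = ω₀/Q = 58.78 rad/s; BW = Δω/(2π) = 9.354 Hz.

(a) f₀ = 261 Hz  (b) Q = 27.9  (c) BW = 9.354 Hz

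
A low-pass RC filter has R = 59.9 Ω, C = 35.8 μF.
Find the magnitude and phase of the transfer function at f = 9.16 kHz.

Step 1 — Angular frequency: ω = 2π·9160 = 5.755e+04 rad/s.
Step 2 — Transfer function: H(jω) = 1/(1 + jωRC).
Step 3 — Denominator: 1 + jωRC = 1 + j·5.755e+04·59.9·3.58e-05 = 1 + j123.4.
Step 4 — H = 6.564e-05 - j0.008102.
Step 5 — Magnitude: |H| = 0.008102 (-41.8 dB); phase: φ = -89.5°.

|H| = 0.008102 (-41.8 dB), φ = -89.5°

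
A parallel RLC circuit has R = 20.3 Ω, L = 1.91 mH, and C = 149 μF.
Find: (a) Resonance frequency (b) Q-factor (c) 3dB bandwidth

Step 1 — Resonance: ω₀ = 1/√(LC) = 1/√(0.00191·0.000149) = 1875 rad/s.
Step 2 — f₀ = ω₀/(2π) = 298.3 Hz.
Step 3 — Parallel Q: Q = R/(ω₀L) = 20.3/(1875·0.00191) = 5.67.
Step 4 — Bandwidth: Δω = ω₀/Q = 330.6 rad/s; BW = Δω/(2π) = 52.62 Hz.

(a) f₀ = 298.3 Hz  (b) Q = 5.67  (c) BW = 52.62 Hz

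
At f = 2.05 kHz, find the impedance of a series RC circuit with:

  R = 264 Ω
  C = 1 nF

Step 1 — Angular frequency: ω = 2π·f = 2π·2050 = 1.288e+04 rad/s.
Step 2 — Component impedances:
  R: Z = R = 264 Ω
  C: Z = 1/(jωC) = -j/(ω·C) = 0 - j7.764e+04 Ω
Step 3 — Series combination: Z_total = R + C = 264 - j7.764e+04 Ω = 7.764e+04∠-89.8° Ω.

Z = 264 - j7.764e+04 Ω = 7.764e+04∠-89.8° Ω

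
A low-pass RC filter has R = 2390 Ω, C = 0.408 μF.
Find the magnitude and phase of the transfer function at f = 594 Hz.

Step 1 — Angular frequency: ω = 2π·594 = 3732 rad/s.
Step 2 — Transfer function: H(jω) = 1/(1 + jωRC).
Step 3 — Denominator: 1 + jωRC = 1 + j·3732·2390·4.08e-07 = 1 + j3.639.
Step 4 — H = 0.0702 - j0.2555.
Step 5 — Magnitude: |H| = 0.265 (-11.5 dB); phase: φ = -74.6°.

|H| = 0.265 (-11.5 dB), φ = -74.6°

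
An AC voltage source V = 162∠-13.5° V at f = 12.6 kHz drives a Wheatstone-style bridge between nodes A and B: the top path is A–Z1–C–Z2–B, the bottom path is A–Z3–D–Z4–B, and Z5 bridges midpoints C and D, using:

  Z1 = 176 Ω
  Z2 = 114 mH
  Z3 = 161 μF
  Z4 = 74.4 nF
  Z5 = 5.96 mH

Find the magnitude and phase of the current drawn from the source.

Step 1 — Angular frequency: ω = 2π·f = 2π·1.26e+04 = 7.917e+04 rad/s.
Step 2 — Component impedances:
  Z1: Z = R = 176 Ω
  Z2: Z = jωL = j·7.917e+04·0.114 = 0 + j9025 Ω
  Z3: Z = 1/(jωC) = -j/(ω·C) = 0 - j0.07846 Ω
  Z4: Z = 1/(jωC) = -j/(ω·C) = 0 - j169.8 Ω
  Z5: Z = jωL = j·7.917e+04·0.00596 = 0 + j471.8 Ω
Step 3 — Bridge requires nodal analysis (the Z5 bridge couples midpoints C and D, so the two paths cannot be reduced to a simple series/parallel combination). Setting node B to ground and injecting 1 A at node A, the 3-node admittance system at A, C, D solves to V_A = Z_AB = 0.05709 - j173.1 Ω = 173.1∠-90.0° Ω.
Step 4 — Source phasor: V = 162∠-13.5° V = 157.5 - j37.82 V.
Step 5 — Ohm's law: I = V / Z_total = (157.5 - j37.82) / (0.05709 - j173.1) = 0.2188 + j0.91 A.
Step 6 — Convert to polar: |I| = 0.9359 A, ∠I = 76.5°.

I = 0.9359∠76.5° A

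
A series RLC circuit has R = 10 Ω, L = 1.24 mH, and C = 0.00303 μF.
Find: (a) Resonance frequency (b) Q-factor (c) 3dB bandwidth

Step 1 — Resonance: ω₀ = 1/√(LC) = 1/√(0.00124·3.03e-09) = 5.159e+05 rad/s.
Step 2 — f₀ = ω₀/(2π) = 8.211e+04 Hz.
Step 3 — Series Q: Q = ω₀L/R = 5.159e+05·0.00124/10 = 63.97.
Step 4 — Bandwidth: Δω = ω₀/Q = 8065 rad/s; BW = Δω/(2π) = 1284 Hz.

(a) f₀ = 8.211e+04 Hz  (b) Q = 63.97  (c) BW = 1284 Hz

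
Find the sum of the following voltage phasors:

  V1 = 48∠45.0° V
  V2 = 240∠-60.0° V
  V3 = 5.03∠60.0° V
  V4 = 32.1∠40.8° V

Step 1 — Convert each phasor to rectangular form:
  V1 = 48·(cos(45.0°) + j·sin(45.0°)) = 33.94 + j33.94 V
  V2 = 240·(cos(-60.0°) + j·sin(-60.0°)) = 120 - j207.8 V
  V3 = 5.03·(cos(60.0°) + j·sin(60.0°)) = 2.515 + j4.356 V
  V4 = 32.1·(cos(40.8°) + j·sin(40.8°)) = 24.3 + j20.97 V
Step 2 — Sum components: V_total = 180.8 - j148.6 V.
Step 3 — Convert to polar: |V_total| = 234 V, ∠V_total = -39.4°.

V_total = 234∠-39.4° V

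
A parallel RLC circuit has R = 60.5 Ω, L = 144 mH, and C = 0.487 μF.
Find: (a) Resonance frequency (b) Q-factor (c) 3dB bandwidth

Step 1 — Resonance: ω₀ = 1/√(LC) = 1/√(0.144·4.87e-07) = 3776 rad/s.
Step 2 — f₀ = ω₀/(2π) = 601 Hz.
Step 3 — Parallel Q: Q = R/(ω₀L) = 60.5/(3776·0.144) = 0.1113.
Step 4 — Bandwidth: Δω = ω₀/Q = 3.394e+04 rad/s; BW = Δω/(2π) = 5402 Hz.

(a) f₀ = 601 Hz  (b) Q = 0.1113  (c) BW = 5402 Hz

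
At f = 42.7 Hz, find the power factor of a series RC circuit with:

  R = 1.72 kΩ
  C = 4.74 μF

Step 1 — Angular frequency: ω = 2π·f = 2π·42.7 = 268.3 rad/s.
Step 2 — Component impedances:
  R: Z = R = 1720 Ω
  C: Z = 1/(jωC) = -j/(ω·C) = 0 - j786.3 Ω
Step 3 — Series combination: Z_total = R + C = 1720 - j786.3 Ω = 1891∠-24.6° Ω.
Step 4 — Power factor: PF = cos(φ) = Re(Z)/|Z| = 1720/1891.2 = 0.9095.
Step 5 — Type: Im(Z) = -786.3 ⇒ leading (phase φ = -24.6°).

PF = 0.9095 (leading, φ = -24.6°)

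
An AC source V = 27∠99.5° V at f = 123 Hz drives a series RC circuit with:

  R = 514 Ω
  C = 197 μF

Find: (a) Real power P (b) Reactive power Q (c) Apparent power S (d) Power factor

Step 1 — Angular frequency: ω = 2π·f = 2π·123 = 772.8 rad/s.
Step 2 — Component impedances:
  R: Z = R = 514 Ω
  C: Z = 1/(jωC) = -j/(ω·C) = 0 - j6.568 Ω
Step 3 — Series combination: Z_total = R + C = 514 - j6.568 Ω = 514∠-0.7° Ω.
Step 4 — Source phasor: V = 27∠99.5° V = -4.456 + j26.63 V.
Step 5 — Current: I = V / Z = -0.00933 + j0.05169 A = 0.05252∠100.2° A.
Step 6 — Complex power: S = V·I* = 1.418 - j0.01812 VA.
Step 7 — Real power: P = Re(S) = 1.418 W.
Step 8 — Reactive power: Q = Im(S) = -0.01812 VAR.
Step 9 — Apparent power: |S| = 1.418 VA.
Step 10 — Power factor: PF = P/|S| = 0.9999 (leading).

(a) P = 1.418 W  (b) Q = -0.01812 VAR  (c) S = 1.418 VA  (d) PF = 0.9999 (leading)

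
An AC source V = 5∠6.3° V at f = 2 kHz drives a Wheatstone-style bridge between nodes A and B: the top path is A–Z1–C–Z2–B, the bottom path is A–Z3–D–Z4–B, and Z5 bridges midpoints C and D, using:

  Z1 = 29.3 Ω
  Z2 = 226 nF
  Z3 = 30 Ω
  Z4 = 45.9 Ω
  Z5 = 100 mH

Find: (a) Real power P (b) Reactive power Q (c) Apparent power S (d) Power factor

Step 1 — Angular frequency: ω = 2π·f = 2π·2000 = 1.257e+04 rad/s.
Step 2 — Component impedances:
  Z1: Z = R = 29.3 Ω
  Z2: Z = 1/(jωC) = -j/(ω·C) = 0 - j352.1 Ω
  Z3: Z = R = 30 Ω
  Z4: Z = R = 45.9 Ω
  Z5: Z = jωL = j·1.257e+04·0.1 = 0 + j1257 Ω
Step 3 — Bridge requires nodal analysis (the Z5 bridge couples midpoints C and D, so the two paths cannot be reduced to a simple series/parallel combination). Setting node B to ground and injecting 1 A at node A, the 3-node admittance system at A, C, D solves to V_A = Z_AB = 71.89 - j14.55 Ω = 73.35∠-11.4° Ω.
Step 4 — Source phasor: V = 5∠6.3° V = 4.97 + j0.5487 V.
Step 5 — Current: I = V / Z = 0.06493 + j0.02077 A = 0.06817∠17.7° A.
Step 6 — Complex power: S = V·I* = 0.3341 - j0.0676 VA.
Step 7 — Real power: P = Re(S) = 0.3341 W.
Step 8 — Reactive power: Q = Im(S) = -0.0676 VAR.
Step 9 — Apparent power: |S| = 0.3408 VA.
Step 10 — Power factor: PF = P/|S| = 0.9801 (leading).

(a) P = 0.3341 W  (b) Q = -0.0676 VAR  (c) S = 0.3408 VA  (d) PF = 0.9801 (leading)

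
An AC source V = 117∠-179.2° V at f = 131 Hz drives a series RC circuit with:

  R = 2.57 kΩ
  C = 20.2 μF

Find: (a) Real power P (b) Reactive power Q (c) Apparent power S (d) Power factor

Step 1 — Angular frequency: ω = 2π·f = 2π·131 = 823.1 rad/s.
Step 2 — Component impedances:
  R: Z = R = 2570 Ω
  C: Z = 1/(jωC) = -j/(ω·C) = 0 - j60.14 Ω
Step 3 — Series combination: Z_total = R + C = 2570 - j60.14 Ω = 2571∠-1.3° Ω.
Step 4 — Source phasor: V = 117∠-179.2° V = -117 - j1.634 V.
Step 5 — Current: I = V / Z = -0.04548 - j0.0017 A = 0.04551∠-177.9° A.
Step 6 — Complex power: S = V·I* = 5.324 - j0.1246 VA.
Step 7 — Real power: P = Re(S) = 5.324 W.
Step 8 — Reactive power: Q = Im(S) = -0.1246 VAR.
Step 9 — Apparent power: |S| = 5.325 VA.
Step 10 — Power factor: PF = P/|S| = 0.9997 (leading).

(a) P = 5.324 W  (b) Q = -0.1246 VAR  (c) S = 5.325 VA  (d) PF = 0.9997 (leading)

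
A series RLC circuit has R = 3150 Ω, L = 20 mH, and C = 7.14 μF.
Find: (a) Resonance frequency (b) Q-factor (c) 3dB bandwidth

Step 1 — Resonance: ω₀ = 1/√(LC) = 1/√(0.02·7.14e-06) = 2646 rad/s.
Step 2 — f₀ = ω₀/(2π) = 421.2 Hz.
Step 3 — Series Q: Q = ω₀L/R = 2646·0.02/3150 = 0.0168.
Step 4 — Bandwidth: Δω = ω₀/Q = 1.575e+05 rad/s; BW = Δω/(2π) = 2.507e+04 Hz.

(a) f₀ = 421.2 Hz  (b) Q = 0.0168  (c) BW = 2.507e+04 Hz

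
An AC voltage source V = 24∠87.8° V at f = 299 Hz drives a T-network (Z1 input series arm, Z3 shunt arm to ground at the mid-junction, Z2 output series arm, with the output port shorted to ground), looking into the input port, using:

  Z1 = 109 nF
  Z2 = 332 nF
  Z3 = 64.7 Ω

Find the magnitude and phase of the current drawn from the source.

Step 1 — Angular frequency: ω = 2π·f = 2π·299 = 1879 rad/s.
Step 2 — Component impedances:
  Z1: Z = 1/(jωC) = -j/(ω·C) = 0 - j4883 Ω
  Z2: Z = 1/(jωC) = -j/(ω·C) = 0 - j1603 Ω
  Z3: Z = R = 64.7 Ω
Step 3 — With the output port shorted to ground, the output series arm Z2 runs from the junction to ground; the shunt arm Z3 also runs from the junction to ground. They appear in parallel: Z3 || Z2 = 64.59 - j2.607 Ω.
Step 4 — Series with input arm Z1: Z_in = Z1 + (Z3 || Z2) = 64.59 - j4886 Ω = 4886∠-89.2° Ω.
Step 5 — Source phasor: V = 24∠87.8° V = 0.9213 + j23.98 V.
Step 6 — Ohm's law: I = V / Z_total = (0.9213 + j23.98) / (64.59 - j4886) = -0.004905 + j0.0002534 A.
Step 7 — Convert to polar: |I| = 0.004912 A, ∠I = 177.0°.

I = 0.004912∠177.0° A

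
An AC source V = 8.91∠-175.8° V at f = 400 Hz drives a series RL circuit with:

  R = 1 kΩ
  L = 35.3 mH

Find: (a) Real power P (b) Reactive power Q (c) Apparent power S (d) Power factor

Step 1 — Angular frequency: ω = 2π·f = 2π·400 = 2513 rad/s.
Step 2 — Component impedances:
  R: Z = R = 1000 Ω
  L: Z = jωL = j·2513·0.0353 = 0 + j88.72 Ω
Step 3 — Series combination: Z_total = R + L = 1000 + j88.72 Ω = 1004∠5.1° Ω.
Step 4 — Source phasor: V = 8.91∠-175.8° V = -8.886 - j0.6526 V.
Step 5 — Current: I = V / Z = -0.008874 + j0.0001347 A = 0.008875∠179.1° A.
Step 6 — Complex power: S = V·I* = 0.07877 + j0.006988 VA.
Step 7 — Real power: P = Re(S) = 0.07877 W.
Step 8 — Reactive power: Q = Im(S) = 0.006988 VAR.
Step 9 — Apparent power: |S| = 0.07908 VA.
Step 10 — Power factor: PF = P/|S| = 0.9961 (lagging).

(a) P = 0.07877 W  (b) Q = 0.006988 VAR  (c) S = 0.07908 VA  (d) PF = 0.9961 (lagging)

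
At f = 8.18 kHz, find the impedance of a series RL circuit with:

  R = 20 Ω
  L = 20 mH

Step 1 — Angular frequency: ω = 2π·f = 2π·8180 = 5.14e+04 rad/s.
Step 2 — Component impedances:
  R: Z = R = 20 Ω
  L: Z = jωL = j·5.14e+04·0.02 = 0 + j1028 Ω
Step 3 — Series combination: Z_total = R + L = 20 + j1028 Ω = 1028∠88.9° Ω.

Z = 20 + j1028 Ω = 1028∠88.9° Ω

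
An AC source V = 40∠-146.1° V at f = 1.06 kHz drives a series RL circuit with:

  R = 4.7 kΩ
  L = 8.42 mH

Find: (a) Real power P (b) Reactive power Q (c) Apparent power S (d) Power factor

Step 1 — Angular frequency: ω = 2π·f = 2π·1060 = 6660 rad/s.
Step 2 — Component impedances:
  R: Z = R = 4700 Ω
  L: Z = jωL = j·6660·0.00842 = 0 + j56.08 Ω
Step 3 — Series combination: Z_total = R + L = 4700 + j56.08 Ω = 4700∠0.7° Ω.
Step 4 — Source phasor: V = 40∠-146.1° V = -33.2 - j22.31 V.
Step 5 — Current: I = V / Z = -0.00712 - j0.004662 A = 0.00851∠-146.8° A.
Step 6 — Complex power: S = V·I* = 0.3404 + j0.004061 VA.
Step 7 — Real power: P = Re(S) = 0.3404 W.
Step 8 — Reactive power: Q = Im(S) = 0.004061 VAR.
Step 9 — Apparent power: |S| = 0.3404 VA.
Step 10 — Power factor: PF = P/|S| = 0.9999 (lagging).

(a) P = 0.3404 W  (b) Q = 0.004061 VAR  (c) S = 0.3404 VA  (d) PF = 0.9999 (lagging)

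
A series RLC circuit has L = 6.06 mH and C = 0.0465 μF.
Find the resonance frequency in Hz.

Step 1 — Resonance condition Im(Z)=0 gives ω₀ = 1/√(LC).
Step 2 — ω₀ = 1/√(0.00606·4.65e-08) = 5.957e+04 rad/s.
Step 3 — f₀ = ω₀/(2π) = 9481 Hz.

f₀ = 9481 Hz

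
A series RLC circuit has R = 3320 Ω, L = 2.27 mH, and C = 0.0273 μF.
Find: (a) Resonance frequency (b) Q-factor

Step 1 — Resonance condition Im(Z)=0 gives ω₀ = 1/√(LC).
Step 2 — ω₀ = 1/√(0.00227·2.73e-08) = 1.27e+05 rad/s.
Step 3 — f₀ = ω₀/(2π) = 2.022e+04 Hz.
Step 4 — Series Q: Q = ω₀L/R = 1.27e+05·0.00227/3320 = 0.08685.

(a) f₀ = 2.022e+04 Hz  (b) Q = 0.08685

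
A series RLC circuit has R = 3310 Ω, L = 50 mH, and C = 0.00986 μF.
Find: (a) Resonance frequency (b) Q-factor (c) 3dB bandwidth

Step 1 — Resonance: ω₀ = 1/√(LC) = 1/√(0.05·9.86e-09) = 4.504e+04 rad/s.
Step 2 — f₀ = ω₀/(2π) = 7168 Hz.
Step 3 — Series Q: Q = ω₀L/R = 4.504e+04·0.05/3310 = 0.6803.
Step 4 — Bandwidth: Δω = ω₀/Q = 6.62e+04 rad/s; BW = Δω/(2π) = 1.054e+04 Hz.

(a) f₀ = 7168 Hz  (b) Q = 0.6803  (c) BW = 1.054e+04 Hz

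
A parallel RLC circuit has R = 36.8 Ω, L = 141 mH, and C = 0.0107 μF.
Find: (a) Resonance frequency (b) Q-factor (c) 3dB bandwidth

Step 1 — Resonance: ω₀ = 1/√(LC) = 1/√(0.141·1.07e-08) = 2.575e+04 rad/s.
Step 2 — f₀ = ω₀/(2π) = 4097 Hz.
Step 3 — Parallel Q: Q = R/(ω₀L) = 36.8/(2.575e+04·0.141) = 0.01014.
Step 4 — Bandwidth: Δω = ω₀/Q = 2.54e+06 rad/s; BW = Δω/(2π) = 4.042e+05 Hz.

(a) f₀ = 4097 Hz  (b) Q = 0.01014  (c) BW = 4.042e+05 Hz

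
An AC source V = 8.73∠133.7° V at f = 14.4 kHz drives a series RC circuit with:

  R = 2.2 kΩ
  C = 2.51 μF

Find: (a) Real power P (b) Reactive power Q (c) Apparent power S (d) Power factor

Step 1 — Angular frequency: ω = 2π·f = 2π·1.44e+04 = 9.048e+04 rad/s.
Step 2 — Component impedances:
  R: Z = R = 2200 Ω
  C: Z = 1/(jωC) = -j/(ω·C) = 0 - j4.403 Ω
Step 3 — Series combination: Z_total = R + C = 2200 - j4.403 Ω = 2200∠-0.1° Ω.
Step 4 — Source phasor: V = 8.73∠133.7° V = -6.031 + j6.312 V.
Step 5 — Current: I = V / Z = -0.002747 + j0.002863 A = 0.003968∠133.8° A.
Step 6 — Complex power: S = V·I* = 0.03464 - j6.934e-05 VA.
Step 7 — Real power: P = Re(S) = 0.03464 W.
Step 8 — Reactive power: Q = Im(S) = -6.934e-05 VAR.
Step 9 — Apparent power: |S| = 0.03464 VA.
Step 10 — Power factor: PF = P/|S| = 1 (leading).

(a) P = 0.03464 W  (b) Q = -6.934e-05 VAR  (c) S = 0.03464 VA  (d) PF = 1 (leading)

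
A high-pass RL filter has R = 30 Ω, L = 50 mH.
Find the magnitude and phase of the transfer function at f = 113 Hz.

Step 1 — Angular frequency: ω = 2π·113 = 710 rad/s.
Step 2 — Transfer function: H(jω) = jωL/(R + jωL).
Step 3 — Numerator jωL = j·35.5; denominator R + jωL = 30 + j35.5.
Step 4 — H = 0.5834 + j0.493.
Step 5 — Magnitude: |H| = 0.7638 (-2.3 dB); phase: φ = 40.2°.

|H| = 0.7638 (-2.3 dB), φ = 40.2°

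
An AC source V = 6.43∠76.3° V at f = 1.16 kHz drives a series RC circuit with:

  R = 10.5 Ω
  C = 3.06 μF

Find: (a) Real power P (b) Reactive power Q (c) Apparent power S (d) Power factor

Step 1 — Angular frequency: ω = 2π·f = 2π·1160 = 7288 rad/s.
Step 2 — Component impedances:
  R: Z = R = 10.5 Ω
  C: Z = 1/(jωC) = -j/(ω·C) = 0 - j44.84 Ω
Step 3 — Series combination: Z_total = R + C = 10.5 - j44.84 Ω = 46.05∠-76.8° Ω.
Step 4 — Source phasor: V = 6.43∠76.3° V = 1.523 + j6.247 V.
Step 5 — Current: I = V / Z = -0.1245 + j0.06313 A = 0.1396∠153.1° A.
Step 6 — Complex power: S = V·I* = 0.2047 - j0.8742 VA.
Step 7 — Real power: P = Re(S) = 0.2047 W.
Step 8 — Reactive power: Q = Im(S) = -0.8742 VAR.
Step 9 — Apparent power: |S| = 0.8978 VA.
Step 10 — Power factor: PF = P/|S| = 0.228 (leading).

(a) P = 0.2047 W  (b) Q = -0.8742 VAR  (c) S = 0.8978 VA  (d) PF = 0.228 (leading)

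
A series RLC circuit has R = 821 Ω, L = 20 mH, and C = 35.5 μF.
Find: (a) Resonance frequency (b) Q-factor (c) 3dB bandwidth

Step 1 — Resonance condition Im(Z)=0 gives ω₀ = 1/√(LC).
Step 2 — ω₀ = 1/√(0.02·3.55e-05) = 1187 rad/s.
Step 3 — f₀ = ω₀/(2π) = 188.9 Hz.
Step 4 — Series Q: Q = ω₀L/R = 1187·0.02/821 = 0.02891.
Step 5 — 3dB bandwidth: Δω = ω₀/Q = 4.105e+04 rad/s; BW = Δω/(2π) = 6533 Hz.

(a) f₀ = 188.9 Hz  (b) Q = 0.02891  (c) BW = 6533 Hz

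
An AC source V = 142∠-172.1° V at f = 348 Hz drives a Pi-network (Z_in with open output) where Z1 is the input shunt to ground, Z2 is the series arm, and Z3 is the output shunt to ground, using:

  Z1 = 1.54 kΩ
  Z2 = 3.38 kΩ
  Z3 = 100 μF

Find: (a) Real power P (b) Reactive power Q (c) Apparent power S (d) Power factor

Step 1 — Angular frequency: ω = 2π·f = 2π·348 = 2187 rad/s.
Step 2 — Component impedances:
  Z1: Z = R = 1540 Ω
  Z2: Z = R = 3380 Ω
  Z3: Z = 1/(jωC) = -j/(ω·C) = 0 - j4.573 Ω
Step 3 — With open output, the series arm Z2 and the output shunt Z3 appear in series to ground: Z2 + Z3 = 3380 - j4.573 Ω.
Step 4 — Parallel with input shunt Z1: Z_in = Z1 || (Z2 + Z3) = 1058 - j0.4481 Ω = 1058∠-0.0° Ω.
Step 5 — Source phasor: V = 142∠-172.1° V = -140.7 - j19.52 V.
Step 6 — Current: I = V / Z = -0.1329 - j0.0185 A = 0.1342∠-172.1° A.
Step 7 — Complex power: S = V·I* = 19.06 - j0.008072 VA.
Step 8 — Real power: P = Re(S) = 19.06 W.
Step 9 — Reactive power: Q = Im(S) = -0.008072 VAR.
Step 10 — Apparent power: |S| = 19.06 VA.
Step 11 — Power factor: PF = P/|S| = 1 (leading).

(a) P = 19.06 W  (b) Q = -0.008072 VAR  (c) S = 19.06 VA  (d) PF = 1 (leading)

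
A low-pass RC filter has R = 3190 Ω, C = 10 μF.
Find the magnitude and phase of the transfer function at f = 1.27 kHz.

Step 1 — Angular frequency: ω = 2π·1270 = 7980 rad/s.
Step 2 — Transfer function: H(jω) = 1/(1 + jωRC).
Step 3 — Denominator: 1 + jωRC = 1 + j·7980·3190·1e-05 = 1 + j254.6.
Step 4 — H = 1.543e-05 - j0.003928.
Step 5 — Magnitude: |H| = 0.003928 (-48.1 dB); phase: φ = -89.8°.

|H| = 0.003928 (-48.1 dB), φ = -89.8°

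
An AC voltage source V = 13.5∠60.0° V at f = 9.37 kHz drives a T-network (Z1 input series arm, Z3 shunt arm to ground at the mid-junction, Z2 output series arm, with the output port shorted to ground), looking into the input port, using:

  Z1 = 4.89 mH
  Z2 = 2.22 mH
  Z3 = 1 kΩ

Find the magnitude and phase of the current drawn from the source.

Step 1 — Angular frequency: ω = 2π·f = 2π·9370 = 5.887e+04 rad/s.
Step 2 — Component impedances:
  Z1: Z = jωL = j·5.887e+04·0.00489 = 0 + j287.9 Ω
  Z2: Z = jωL = j·5.887e+04·0.00222 = 0 + j130.7 Ω
  Z3: Z = R = 1000 Ω
Step 3 — With the output port shorted to ground, the output series arm Z2 runs from the junction to ground; the shunt arm Z3 also runs from the junction to ground. They appear in parallel: Z3 || Z2 = 16.8 + j128.5 Ω.
Step 4 — Series with input arm Z1: Z_in = Z1 + (Z3 || Z2) = 16.8 + j416.4 Ω = 416.7∠87.7° Ω.
Step 5 — Source phasor: V = 13.5∠60.0° V = 6.75 + j11.69 V.
Step 6 — Ohm's law: I = V / Z_total = (6.75 + j11.69) / (16.8 + j416.4) = 0.02868 - j0.01505 A.
Step 7 — Convert to polar: |I| = 0.03239 A, ∠I = -27.7°.

I = 0.03239∠-27.7° A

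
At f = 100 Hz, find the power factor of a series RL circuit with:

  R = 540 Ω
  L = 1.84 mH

Step 1 — Angular frequency: ω = 2π·f = 2π·100 = 628.3 rad/s.
Step 2 — Component impedances:
  R: Z = R = 540 Ω
  L: Z = jωL = j·628.3·0.00184 = 0 + j1.156 Ω
Step 3 — Series combination: Z_total = R + L = 540 + j1.156 Ω = 540∠0.1° Ω.
Step 4 — Power factor: PF = cos(φ) = Re(Z)/|Z| = 540/540 = 1.
Step 5 — Type: Im(Z) = 1.156 ⇒ lagging (phase φ = 0.1°).

PF = 1 (lagging, φ = 0.1°)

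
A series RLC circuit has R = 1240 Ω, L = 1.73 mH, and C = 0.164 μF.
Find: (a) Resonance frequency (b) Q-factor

Step 1 — Resonance condition Im(Z)=0 gives ω₀ = 1/√(LC).
Step 2 — ω₀ = 1/√(0.00173·1.64e-07) = 5.937e+04 rad/s.
Step 3 — f₀ = ω₀/(2π) = 9449 Hz.
Step 4 — Series Q: Q = ω₀L/R = 5.937e+04·0.00173/1240 = 0.08283.

(a) f₀ = 9449 Hz  (b) Q = 0.08283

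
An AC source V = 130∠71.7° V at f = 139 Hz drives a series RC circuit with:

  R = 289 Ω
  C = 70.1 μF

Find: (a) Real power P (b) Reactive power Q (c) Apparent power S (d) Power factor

Step 1 — Angular frequency: ω = 2π·f = 2π·139 = 873.4 rad/s.
Step 2 — Component impedances:
  R: Z = R = 289 Ω
  C: Z = 1/(jωC) = -j/(ω·C) = 0 - j16.33 Ω
Step 3 — Series combination: Z_total = R + C = 289 - j16.33 Ω = 289.5∠-3.2° Ω.
Step 4 — Source phasor: V = 130∠71.7° V = 40.82 + j123.4 V.
Step 5 — Current: I = V / Z = 0.1167 + j0.4337 A = 0.4491∠74.9° A.
Step 6 — Complex power: S = V·I* = 58.29 - j3.295 VA.
Step 7 — Real power: P = Re(S) = 58.29 W.
Step 8 — Reactive power: Q = Im(S) = -3.295 VAR.
Step 9 — Apparent power: |S| = 58.38 VA.
Step 10 — Power factor: PF = P/|S| = 0.9984 (leading).

(a) P = 58.29 W  (b) Q = -3.295 VAR  (c) S = 58.38 VA  (d) PF = 0.9984 (leading)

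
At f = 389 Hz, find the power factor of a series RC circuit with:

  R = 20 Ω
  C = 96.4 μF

Step 1 — Angular frequency: ω = 2π·f = 2π·389 = 2444 rad/s.
Step 2 — Component impedances:
  R: Z = R = 20 Ω
  C: Z = 1/(jωC) = -j/(ω·C) = 0 - j4.244 Ω
Step 3 — Series combination: Z_total = R + C = 20 - j4.244 Ω = 20.45∠-12.0° Ω.
Step 4 — Power factor: PF = cos(φ) = Re(Z)/|Z| = 20/20.445 = 0.9782.
Step 5 — Type: Im(Z) = -4.244 ⇒ leading (phase φ = -12.0°).

PF = 0.9782 (leading, φ = -12.0°)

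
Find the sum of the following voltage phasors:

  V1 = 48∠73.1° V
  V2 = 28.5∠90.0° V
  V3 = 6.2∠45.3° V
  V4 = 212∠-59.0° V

Step 1 — Convert each phasor to rectangular form:
  V1 = 48·(cos(73.1°) + j·sin(73.1°)) = 13.95 + j45.93 V
  V2 = 28.5·(cos(90.0°) + j·sin(90.0°)) = 0 + j28.5 V
  V3 = 6.2·(cos(45.3°) + j·sin(45.3°)) = 4.361 + j4.407 V
  V4 = 212·(cos(-59.0°) + j·sin(-59.0°)) = 109.2 - j181.7 V
Step 2 — Sum components: V_total = 127.5 - j102.9 V.
Step 3 — Convert to polar: |V_total| = 163.8 V, ∠V_total = -38.9°.

V_total = 163.8∠-38.9° V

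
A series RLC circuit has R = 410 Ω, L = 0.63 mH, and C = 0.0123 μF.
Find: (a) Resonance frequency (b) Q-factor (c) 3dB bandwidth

Step 1 — Resonance: ω₀ = 1/√(LC) = 1/√(0.00063·1.23e-08) = 3.592e+05 rad/s.
Step 2 — f₀ = ω₀/(2π) = 5.717e+04 Hz.
Step 3 — Series Q: Q = ω₀L/R = 3.592e+05·0.00063/410 = 0.552.
Step 4 — Bandwidth: Δω = ω₀/Q = 6.508e+05 rad/s; BW = Δω/(2π) = 1.036e+05 Hz.

(a) f₀ = 5.717e+04 Hz  (b) Q = 0.552  (c) BW = 1.036e+05 Hz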